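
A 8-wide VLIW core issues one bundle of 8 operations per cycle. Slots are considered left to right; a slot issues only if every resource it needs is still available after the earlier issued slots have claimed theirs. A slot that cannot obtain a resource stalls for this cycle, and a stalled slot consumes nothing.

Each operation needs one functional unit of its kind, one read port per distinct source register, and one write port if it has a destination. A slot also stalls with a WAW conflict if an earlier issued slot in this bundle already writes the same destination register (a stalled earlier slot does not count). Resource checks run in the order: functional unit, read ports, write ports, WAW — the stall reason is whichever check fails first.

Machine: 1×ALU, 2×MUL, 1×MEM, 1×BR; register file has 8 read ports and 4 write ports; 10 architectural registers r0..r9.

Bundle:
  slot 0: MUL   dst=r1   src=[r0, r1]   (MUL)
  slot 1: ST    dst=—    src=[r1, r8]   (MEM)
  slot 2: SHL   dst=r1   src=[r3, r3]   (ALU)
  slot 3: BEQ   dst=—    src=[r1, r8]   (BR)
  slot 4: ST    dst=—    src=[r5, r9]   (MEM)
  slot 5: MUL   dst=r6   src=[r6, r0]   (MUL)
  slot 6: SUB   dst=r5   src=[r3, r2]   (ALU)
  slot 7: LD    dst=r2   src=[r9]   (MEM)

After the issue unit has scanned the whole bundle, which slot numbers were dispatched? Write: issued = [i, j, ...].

slot 0 (MUL): ISSUE — free A1,Mu1,Ld1,B1 rp6 wp3
slot 1 (MEM): ISSUE — free A1,Mu1,Ld0,B1 rp4 wp3
slot 2 (ALU): stall WAW — free A1,Mu1,Ld0,B1 rp4 wp3
slot 3 (BR): ISSUE — free A1,Mu1,Ld0,B0 rp2 wp3
slot 4 (MEM): stall FU — free A1,Mu1,Ld0,B0 rp2 wp3
slot 5 (MUL): ISSUE — free A1,Mu0,Ld0,B0 rp0 wp2
slot 6 (ALU): stall RD_PORT — free A1,Mu0,Ld0,B0 rp0 wp2
slot 7 (MEM): stall FU — free A1,Mu0,Ld0,B0 rp0 wp2

issued = [0, 1, 3, 5]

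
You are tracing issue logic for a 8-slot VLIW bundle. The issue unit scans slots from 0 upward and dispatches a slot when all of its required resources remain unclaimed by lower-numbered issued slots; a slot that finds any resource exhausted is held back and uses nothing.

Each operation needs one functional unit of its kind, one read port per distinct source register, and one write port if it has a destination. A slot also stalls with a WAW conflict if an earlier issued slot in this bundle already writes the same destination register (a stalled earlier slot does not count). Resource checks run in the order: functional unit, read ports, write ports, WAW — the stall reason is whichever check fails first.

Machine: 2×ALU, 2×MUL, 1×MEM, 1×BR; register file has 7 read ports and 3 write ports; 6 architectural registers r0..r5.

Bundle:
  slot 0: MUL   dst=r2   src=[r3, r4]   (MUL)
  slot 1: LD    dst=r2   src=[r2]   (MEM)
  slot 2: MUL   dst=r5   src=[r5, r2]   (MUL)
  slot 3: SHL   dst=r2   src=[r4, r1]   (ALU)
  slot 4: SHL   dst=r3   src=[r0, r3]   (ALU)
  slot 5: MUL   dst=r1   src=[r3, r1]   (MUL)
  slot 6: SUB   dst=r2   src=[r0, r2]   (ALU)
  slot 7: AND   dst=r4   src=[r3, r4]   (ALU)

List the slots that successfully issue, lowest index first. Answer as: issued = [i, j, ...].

slot 0 (MUL): ISSUE — free A2,Mu1,Ld1,B1 rp5 wp2
slot 1 (MEM): stall WAW — free A2,Mu1,Ld1,B1 rp5 wp2
slot 2 (MUL): ISSUE — free A2,Mu0,Ld1,B1 rp3 wp1
slot 3 (ALU): stall WAW — free A2,Mu0,Ld1,B1 rp3 wp1
slot 4 (ALU): ISSUE — free A1,Mu0,Ld1,B1 rp1 wp0
slot 5 (MUL): stall FU — free A1,Mu0,Ld1,B1 rp1 wp0
slot 6 (ALU): stall RD_PORT — free A1,Mu0,Ld1,B1 rp1 wp0
slot 7 (ALU): stall RD_PORT — free A1,Mu0,Ld1,B1 rp1 wp0

issued = [0, 2, 4]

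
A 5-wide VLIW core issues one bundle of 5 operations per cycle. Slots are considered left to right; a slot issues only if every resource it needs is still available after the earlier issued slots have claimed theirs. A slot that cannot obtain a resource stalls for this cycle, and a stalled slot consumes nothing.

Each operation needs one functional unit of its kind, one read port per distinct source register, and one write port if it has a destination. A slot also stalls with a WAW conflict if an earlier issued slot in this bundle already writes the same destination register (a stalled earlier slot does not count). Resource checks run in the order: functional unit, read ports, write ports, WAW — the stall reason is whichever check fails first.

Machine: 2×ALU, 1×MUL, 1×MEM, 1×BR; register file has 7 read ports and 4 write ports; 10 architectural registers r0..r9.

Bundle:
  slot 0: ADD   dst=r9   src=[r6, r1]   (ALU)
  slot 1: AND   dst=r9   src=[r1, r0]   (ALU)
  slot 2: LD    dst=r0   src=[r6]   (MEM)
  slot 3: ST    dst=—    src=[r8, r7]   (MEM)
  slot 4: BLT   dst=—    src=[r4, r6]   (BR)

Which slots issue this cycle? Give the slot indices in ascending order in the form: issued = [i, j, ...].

issued = [0, 2, 4]

(0) want 1×ALU +2rd +1wr — yes → AL1|MU1|ME1|BR1|rd5|wr3
(1) want 1×ALU +2rd +1wr — WAW → AL1|MU1|ME1|BR1|rd5|wr3
(2) want 1×MEM +1rd +1wr — yes → AL1|MU1|ME0|BR1|rd4|wr2
(3) want 1×MEM +2rd +0wr — FU → AL1|MU1|ME0|BR1|rd4|wr2
(4) want 1×BR +2rd +0wr — yes → AL1|MU1|ME0|BR0|rd2|wr2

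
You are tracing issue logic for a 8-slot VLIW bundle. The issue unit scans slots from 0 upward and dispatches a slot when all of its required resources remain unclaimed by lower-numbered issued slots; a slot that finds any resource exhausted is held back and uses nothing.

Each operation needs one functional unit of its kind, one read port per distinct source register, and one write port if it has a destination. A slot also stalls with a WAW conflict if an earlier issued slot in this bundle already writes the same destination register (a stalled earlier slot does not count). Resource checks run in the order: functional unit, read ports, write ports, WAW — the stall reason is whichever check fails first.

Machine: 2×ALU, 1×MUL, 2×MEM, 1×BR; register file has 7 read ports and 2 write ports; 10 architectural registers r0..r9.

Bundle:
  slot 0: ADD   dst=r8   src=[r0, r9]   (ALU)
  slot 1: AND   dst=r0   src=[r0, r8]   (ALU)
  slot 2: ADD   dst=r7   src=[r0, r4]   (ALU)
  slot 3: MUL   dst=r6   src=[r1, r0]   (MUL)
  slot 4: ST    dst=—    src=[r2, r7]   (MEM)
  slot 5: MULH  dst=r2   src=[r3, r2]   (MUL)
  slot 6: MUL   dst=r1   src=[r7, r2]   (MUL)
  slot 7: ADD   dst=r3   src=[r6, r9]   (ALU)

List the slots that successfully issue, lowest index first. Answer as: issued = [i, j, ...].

[0] ALU needs rd=2 wr=1: ok; after: ALU=1 MUL=1 MEM=2 BR=1, R=5, W=1
[1] ALU needs rd=2 wr=1: ok; after: ALU=0 MUL=1 MEM=2 BR=1, R=3, W=0
[2] ALU needs rd=2 wr=1: FU; after: ALU=0 MUL=1 MEM=2 BR=1, R=3, W=0
[3] MUL needs rd=2 wr=1: WR_PORT; after: ALU=0 MUL=1 MEM=2 BR=1, R=3, W=0
[4] MEM needs rd=2 wr=0: ok; after: ALU=0 MUL=1 MEM=1 BR=1, R=1, W=0
[5] MUL needs rd=2 wr=1: RD_PORT; after: ALU=0 MUL=1 MEM=1 BR=1, R=1, W=0
[6] MUL needs rd=2 wr=1: RD_PORT; after: ALU=0 MUL=1 MEM=1 BR=1, R=1, W=0
[7] ALU needs rd=2 wr=1: FU; after: ALU=0 MUL=1 MEM=1 BR=1, R=1, W=0

issued = [0, 1, 4]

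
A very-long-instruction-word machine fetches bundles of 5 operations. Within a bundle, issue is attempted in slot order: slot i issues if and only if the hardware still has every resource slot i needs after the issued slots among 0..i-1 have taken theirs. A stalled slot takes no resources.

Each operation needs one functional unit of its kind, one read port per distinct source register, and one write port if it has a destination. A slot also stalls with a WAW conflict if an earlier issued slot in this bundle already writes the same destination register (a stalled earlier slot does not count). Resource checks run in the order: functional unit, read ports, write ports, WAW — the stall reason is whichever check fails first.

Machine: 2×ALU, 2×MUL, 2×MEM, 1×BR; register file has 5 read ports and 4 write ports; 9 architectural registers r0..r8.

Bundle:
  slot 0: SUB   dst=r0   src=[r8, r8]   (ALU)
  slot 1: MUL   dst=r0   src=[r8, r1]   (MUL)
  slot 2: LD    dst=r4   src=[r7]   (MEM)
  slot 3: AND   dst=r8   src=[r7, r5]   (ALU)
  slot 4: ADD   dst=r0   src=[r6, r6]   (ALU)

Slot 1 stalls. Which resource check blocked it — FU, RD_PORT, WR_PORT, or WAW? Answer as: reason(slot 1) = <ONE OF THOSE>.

slot 0 (ALU): ISSUE — free A1,Mu2,Ld2,B1 rp4 wp3
slot 1 (MUL): stall WAW — free A1,Mu2,Ld2,B1 rp4 wp3
slot 2 (MEM): ISSUE — free A1,Mu2,Ld1,B1 rp3 wp2
slot 3 (ALU): ISSUE — free A0,Mu2,Ld1,B1 rp1 wp1
slot 4 (ALU): stall FU — free A0,Mu2,Ld1,B1 rp1 wp1

reason(slot 1) = WAW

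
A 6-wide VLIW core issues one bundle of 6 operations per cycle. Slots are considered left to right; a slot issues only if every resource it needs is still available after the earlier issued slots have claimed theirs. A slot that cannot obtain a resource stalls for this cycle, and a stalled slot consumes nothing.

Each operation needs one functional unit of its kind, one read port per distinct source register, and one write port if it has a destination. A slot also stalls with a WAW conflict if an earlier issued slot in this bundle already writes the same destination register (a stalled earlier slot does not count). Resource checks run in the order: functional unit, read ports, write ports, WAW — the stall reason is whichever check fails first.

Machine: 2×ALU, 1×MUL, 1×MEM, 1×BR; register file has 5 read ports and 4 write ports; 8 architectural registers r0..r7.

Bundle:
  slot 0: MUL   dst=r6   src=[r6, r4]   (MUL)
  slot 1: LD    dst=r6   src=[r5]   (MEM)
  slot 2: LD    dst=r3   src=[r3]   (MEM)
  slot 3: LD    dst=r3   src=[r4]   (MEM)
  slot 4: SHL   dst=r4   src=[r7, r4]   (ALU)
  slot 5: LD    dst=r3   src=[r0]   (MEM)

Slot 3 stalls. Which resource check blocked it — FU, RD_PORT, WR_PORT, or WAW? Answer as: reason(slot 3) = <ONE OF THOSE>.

reason(slot 3) = FU

#0 MUL src=r6,r4 dispatched  <A:2 Mu:0 Ld:1 B:1 rd:3 wr:3>
#1 MEM src=r5 held:WAW  <A:2 Mu:0 Ld:1 B:1 rd:3 wr:3>
#2 MEM src=r3 dispatched  <A:2 Mu:0 Ld:0 B:1 rd:2 wr:2>
#3 MEM src=r4 held:FU  <A:2 Mu:0 Ld:0 B:1 rd:2 wr:2>
#4 ALU src=r7,r4 dispatched  <A:1 Mu:0 Ld:0 B:1 rd:0 wr:1>
#5 MEM src=r0 held:FU  <A:1 Mu:0 Ld:0 B:1 rd:0 wr:1>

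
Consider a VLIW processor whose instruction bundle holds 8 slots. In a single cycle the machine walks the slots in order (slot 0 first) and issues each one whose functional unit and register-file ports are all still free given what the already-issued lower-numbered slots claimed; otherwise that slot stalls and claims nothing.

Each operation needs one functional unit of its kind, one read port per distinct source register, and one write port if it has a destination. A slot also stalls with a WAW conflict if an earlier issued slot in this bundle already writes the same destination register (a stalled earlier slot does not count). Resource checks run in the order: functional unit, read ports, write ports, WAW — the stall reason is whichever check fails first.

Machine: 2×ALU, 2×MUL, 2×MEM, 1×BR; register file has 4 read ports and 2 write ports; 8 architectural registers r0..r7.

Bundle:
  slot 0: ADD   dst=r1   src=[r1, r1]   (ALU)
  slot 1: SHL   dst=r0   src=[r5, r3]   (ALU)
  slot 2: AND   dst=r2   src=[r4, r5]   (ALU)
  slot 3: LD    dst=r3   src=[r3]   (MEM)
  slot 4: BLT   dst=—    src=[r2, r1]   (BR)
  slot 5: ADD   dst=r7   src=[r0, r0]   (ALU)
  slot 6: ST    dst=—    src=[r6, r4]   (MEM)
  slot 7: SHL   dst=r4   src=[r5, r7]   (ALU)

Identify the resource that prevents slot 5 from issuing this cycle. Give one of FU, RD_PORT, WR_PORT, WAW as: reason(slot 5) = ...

(0) want 1×ALU +1rd +1wr — yes → AL1|MU2|ME2|BR1|rd3|wr1
(1) want 1×ALU +2rd +1wr — yes → AL0|MU2|ME2|BR1|rd1|wr0
(2) want 1×ALU +2rd +1wr — FU → AL0|MU2|ME2|BR1|rd1|wr0
(3) want 1×MEM +1rd +1wr — WR_PORT → AL0|MU2|ME2|BR1|rd1|wr0
(4) want 1×BR +2rd +0wr — RD_PORT → AL0|MU2|ME2|BR1|rd1|wr0
(5) want 1×ALU +1rd +1wr — FU → AL0|MU2|ME2|BR1|rd1|wr0
(6) want 1×MEM +2rd +0wr — RD_PORT → AL0|MU2|ME2|BR1|rd1|wr0
(7) want 1×ALU +2rd +1wr — FU → AL0|MU2|ME2|BR1|rd1|wr0

reason(slot 5) = FU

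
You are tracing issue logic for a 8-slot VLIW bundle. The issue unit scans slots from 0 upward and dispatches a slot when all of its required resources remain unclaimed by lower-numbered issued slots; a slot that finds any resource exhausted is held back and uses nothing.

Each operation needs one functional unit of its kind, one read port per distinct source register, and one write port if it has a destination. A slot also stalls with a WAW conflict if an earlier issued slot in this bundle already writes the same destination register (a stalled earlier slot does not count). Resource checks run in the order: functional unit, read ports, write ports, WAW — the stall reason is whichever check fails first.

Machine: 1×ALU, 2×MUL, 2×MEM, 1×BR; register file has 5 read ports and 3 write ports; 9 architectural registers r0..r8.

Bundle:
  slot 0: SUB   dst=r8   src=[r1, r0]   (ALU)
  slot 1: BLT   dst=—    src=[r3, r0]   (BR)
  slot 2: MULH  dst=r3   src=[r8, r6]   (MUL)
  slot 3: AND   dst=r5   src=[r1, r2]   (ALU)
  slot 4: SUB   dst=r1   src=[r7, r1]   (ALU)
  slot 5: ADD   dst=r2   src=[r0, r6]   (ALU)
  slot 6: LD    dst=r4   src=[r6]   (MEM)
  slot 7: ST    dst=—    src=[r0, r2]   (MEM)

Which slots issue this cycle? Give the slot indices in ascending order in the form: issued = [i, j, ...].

issued = [0, 1, 6]

[0] ALU needs rd=2 wr=1: ok; after: ALU=0 MUL=2 MEM=2 BR=1, R=3, W=2
[1] BR needs rd=2 wr=0: ok; after: ALU=0 MUL=2 MEM=2 BR=0, R=1, W=2
[2] MUL needs rd=2 wr=1: RD_PORT; after: ALU=0 MUL=2 MEM=2 BR=0, R=1, W=2
[3] ALU needs rd=2 wr=1: FU; after: ALU=0 MUL=2 MEM=2 BR=0, R=1, W=2
[4] ALU needs rd=2 wr=1: FU; after: ALU=0 MUL=2 MEM=2 BR=0, R=1, W=2
[5] ALU needs rd=2 wr=1: FU; after: ALU=0 MUL=2 MEM=2 BR=0, R=1, W=2
[6] MEM needs rd=1 wr=1: ok; after: ALU=0 MUL=2 MEM=1 BR=0, R=0, W=1
[7] MEM needs rd=2 wr=0: RD_PORT; after: ALU=0 MUL=2 MEM=1 BR=0, R=0, W=1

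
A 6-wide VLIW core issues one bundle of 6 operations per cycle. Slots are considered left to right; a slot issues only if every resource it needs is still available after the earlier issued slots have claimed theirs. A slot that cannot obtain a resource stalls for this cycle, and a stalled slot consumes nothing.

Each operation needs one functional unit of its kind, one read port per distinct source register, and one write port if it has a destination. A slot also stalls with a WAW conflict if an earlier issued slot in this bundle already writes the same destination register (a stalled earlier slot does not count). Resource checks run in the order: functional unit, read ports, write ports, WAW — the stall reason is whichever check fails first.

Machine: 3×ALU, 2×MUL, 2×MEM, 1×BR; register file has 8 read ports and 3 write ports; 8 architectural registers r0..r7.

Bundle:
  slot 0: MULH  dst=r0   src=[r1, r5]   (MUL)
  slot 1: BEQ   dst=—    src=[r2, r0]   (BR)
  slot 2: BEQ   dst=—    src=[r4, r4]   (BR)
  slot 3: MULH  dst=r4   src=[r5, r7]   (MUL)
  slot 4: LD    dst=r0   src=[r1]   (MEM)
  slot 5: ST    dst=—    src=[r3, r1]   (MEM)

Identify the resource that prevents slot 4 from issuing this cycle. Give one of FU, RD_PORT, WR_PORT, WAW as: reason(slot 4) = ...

slot 0 (MUL): ISSUE — free A3,Mu1,Ld2,B1 rp6 wp2
slot 1 (BR): ISSUE — free A3,Mu1,Ld2,B0 rp4 wp2
slot 2 (BR): stall FU — free A3,Mu1,Ld2,B0 rp4 wp2
slot 3 (MUL): ISSUE — free A3,Mu0,Ld2,B0 rp2 wp1
slot 4 (MEM): stall WAW — free A3,Mu0,Ld2,B0 rp2 wp1
slot 5 (MEM): ISSUE — free A3,Mu0,Ld1,B0 rp0 wp1

reason(slot 4) = WAW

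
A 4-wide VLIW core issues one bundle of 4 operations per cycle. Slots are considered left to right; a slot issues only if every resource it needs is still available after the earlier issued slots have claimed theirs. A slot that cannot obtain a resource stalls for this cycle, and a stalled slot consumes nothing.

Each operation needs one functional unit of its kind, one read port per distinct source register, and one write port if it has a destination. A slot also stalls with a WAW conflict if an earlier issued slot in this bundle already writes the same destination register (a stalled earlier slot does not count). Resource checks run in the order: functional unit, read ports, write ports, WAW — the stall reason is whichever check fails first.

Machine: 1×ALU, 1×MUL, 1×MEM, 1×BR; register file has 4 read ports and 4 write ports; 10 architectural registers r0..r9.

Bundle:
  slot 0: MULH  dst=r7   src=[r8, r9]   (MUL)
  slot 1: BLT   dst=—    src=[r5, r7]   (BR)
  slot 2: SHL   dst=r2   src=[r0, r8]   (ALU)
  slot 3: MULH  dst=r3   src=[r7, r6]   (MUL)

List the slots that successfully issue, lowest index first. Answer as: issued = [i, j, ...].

#0 MUL src=r8,r9 dispatched  <A:1 Mu:0 Ld:1 B:1 rd:2 wr:3>
#1 BR src=r5,r7 dispatched  <A:1 Mu:0 Ld:1 B:0 rd:0 wr:3>
#2 ALU src=r0,r8 held:RD_PORT  <A:1 Mu:0 Ld:1 B:0 rd:0 wr:3>
#3 MUL src=r7,r6 held:FU  <A:1 Mu:0 Ld:1 B:0 rd:0 wr:3>

issued = [0, 1]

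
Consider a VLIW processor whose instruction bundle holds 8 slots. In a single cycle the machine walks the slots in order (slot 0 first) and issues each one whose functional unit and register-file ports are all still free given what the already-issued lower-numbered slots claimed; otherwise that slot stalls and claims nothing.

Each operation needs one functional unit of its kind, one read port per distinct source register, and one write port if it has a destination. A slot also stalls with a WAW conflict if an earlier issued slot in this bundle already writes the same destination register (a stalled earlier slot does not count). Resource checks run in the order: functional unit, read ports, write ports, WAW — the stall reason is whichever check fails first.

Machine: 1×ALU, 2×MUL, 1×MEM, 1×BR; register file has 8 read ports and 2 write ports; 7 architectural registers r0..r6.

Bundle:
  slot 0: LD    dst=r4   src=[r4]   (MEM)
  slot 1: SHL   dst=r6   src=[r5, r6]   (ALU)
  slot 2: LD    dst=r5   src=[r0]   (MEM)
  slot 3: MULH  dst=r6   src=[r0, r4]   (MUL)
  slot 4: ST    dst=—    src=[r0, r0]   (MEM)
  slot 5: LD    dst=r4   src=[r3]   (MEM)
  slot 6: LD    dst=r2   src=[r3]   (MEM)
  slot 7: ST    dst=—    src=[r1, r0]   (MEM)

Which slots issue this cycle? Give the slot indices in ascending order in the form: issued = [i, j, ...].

  0. MEM→r4 ⇒ go  {1A/2Mu/0Ld/1B | 7r 1w}
  1. ALU→r6 ⇒ go  {0A/2Mu/0Ld/1B | 5r 0w}
  2. MEM→r5 ⇒ no(FU)  {0A/2Mu/0Ld/1B | 5r 0w}
  3. MUL→r6 ⇒ no(WR_PORT)  {0A/2Mu/0Ld/1B | 5r 0w}
  4. MEM ⇒ no(FU)  {0A/2Mu/0Ld/1B | 5r 0w}
  5. MEM→r4 ⇒ no(FU)  {0A/2Mu/0Ld/1B | 5r 0w}
  6. MEM→r2 ⇒ no(FU)  {0A/2Mu/0Ld/1B | 5r 0w}
  7. MEM ⇒ no(FU)  {0A/2Mu/0Ld/1B | 5r 0w}

issued = [0, 1]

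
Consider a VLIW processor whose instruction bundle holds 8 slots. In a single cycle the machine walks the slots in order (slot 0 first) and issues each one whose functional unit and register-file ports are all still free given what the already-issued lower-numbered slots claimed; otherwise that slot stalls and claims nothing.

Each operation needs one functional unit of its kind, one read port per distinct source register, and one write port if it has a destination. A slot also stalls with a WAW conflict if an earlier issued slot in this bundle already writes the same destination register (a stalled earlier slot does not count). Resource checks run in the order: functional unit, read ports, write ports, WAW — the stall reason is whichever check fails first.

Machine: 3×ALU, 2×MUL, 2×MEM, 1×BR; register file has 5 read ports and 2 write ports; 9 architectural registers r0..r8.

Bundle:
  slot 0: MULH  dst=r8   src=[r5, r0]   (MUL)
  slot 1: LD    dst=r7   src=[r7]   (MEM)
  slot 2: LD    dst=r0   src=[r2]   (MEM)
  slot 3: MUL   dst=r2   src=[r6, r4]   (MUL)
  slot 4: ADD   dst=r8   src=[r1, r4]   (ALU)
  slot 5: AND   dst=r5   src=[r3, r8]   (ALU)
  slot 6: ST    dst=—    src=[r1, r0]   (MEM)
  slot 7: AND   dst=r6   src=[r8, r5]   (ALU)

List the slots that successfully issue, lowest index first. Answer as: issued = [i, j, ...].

issued = [0, 1, 6]

(0) want 1×MUL +2rd +1wr — yes → AL3|MU1|ME2|BR1|rd3|wr1
(1) want 1×MEM +1rd +1wr — yes → AL3|MU1|ME1|BR1|rd2|wr0
(2) want 1×MEM +1rd +1wr — WR_PORT → AL3|MU1|ME1|BR1|rd2|wr0
(3) want 1×MUL +2rd +1wr — WR_PORT → AL3|MU1|ME1|BR1|rd2|wr0
(4) want 1×ALU +2rd +1wr — WR_PORT → AL3|MU1|ME1|BR1|rd2|wr0
(5) want 1×ALU +2rd +1wr — WR_PORT → AL3|MU1|ME1|BR1|rd2|wr0
(6) want 1×MEM +2rd +0wr — yes → AL3|MU1|ME0|BR1|rd0|wr0
(7) want 1×ALU +2rd +1wr — RD_PORT → AL3|MU1|ME0|BR1|rd0|wr0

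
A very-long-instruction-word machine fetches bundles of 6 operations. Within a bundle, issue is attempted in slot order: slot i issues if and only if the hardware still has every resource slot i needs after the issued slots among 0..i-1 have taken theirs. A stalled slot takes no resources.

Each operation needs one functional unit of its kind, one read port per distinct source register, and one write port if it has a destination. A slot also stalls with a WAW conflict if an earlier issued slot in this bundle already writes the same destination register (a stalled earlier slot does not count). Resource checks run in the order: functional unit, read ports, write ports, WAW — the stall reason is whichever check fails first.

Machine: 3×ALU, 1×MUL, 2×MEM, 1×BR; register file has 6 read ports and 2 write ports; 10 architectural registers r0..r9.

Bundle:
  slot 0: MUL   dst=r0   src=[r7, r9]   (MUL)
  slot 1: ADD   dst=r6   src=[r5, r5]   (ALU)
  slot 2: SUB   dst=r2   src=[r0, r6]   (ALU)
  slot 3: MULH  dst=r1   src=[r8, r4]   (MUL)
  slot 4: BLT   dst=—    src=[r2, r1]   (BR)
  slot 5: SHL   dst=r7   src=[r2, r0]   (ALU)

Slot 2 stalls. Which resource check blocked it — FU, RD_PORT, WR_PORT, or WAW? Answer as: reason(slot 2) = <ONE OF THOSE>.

#0 MUL src=r7,r9 dispatched  <A:3 Mu:0 Ld:2 B:1 rd:4 wr:1>
#1 ALU src=r5,r5 dispatched  <A:2 Mu:0 Ld:2 B:1 rd:3 wr:0>
#2 ALU src=r0,r6 held:WR_PORT  <A:2 Mu:0 Ld:2 B:1 rd:3 wr:0>
#3 MUL src=r8,r4 held:FU  <A:2 Mu:0 Ld:2 B:1 rd:3 wr:0>
#4 BR src=r2,r1 dispatched  <A:2 Mu:0 Ld:2 B:0 rd:1 wr:0>
#5 ALU src=r2,r0 held:RD_PORT  <A:2 Mu:0 Ld:2 B:0 rd:1 wr:0>

reason(slot 2) = WR_PORT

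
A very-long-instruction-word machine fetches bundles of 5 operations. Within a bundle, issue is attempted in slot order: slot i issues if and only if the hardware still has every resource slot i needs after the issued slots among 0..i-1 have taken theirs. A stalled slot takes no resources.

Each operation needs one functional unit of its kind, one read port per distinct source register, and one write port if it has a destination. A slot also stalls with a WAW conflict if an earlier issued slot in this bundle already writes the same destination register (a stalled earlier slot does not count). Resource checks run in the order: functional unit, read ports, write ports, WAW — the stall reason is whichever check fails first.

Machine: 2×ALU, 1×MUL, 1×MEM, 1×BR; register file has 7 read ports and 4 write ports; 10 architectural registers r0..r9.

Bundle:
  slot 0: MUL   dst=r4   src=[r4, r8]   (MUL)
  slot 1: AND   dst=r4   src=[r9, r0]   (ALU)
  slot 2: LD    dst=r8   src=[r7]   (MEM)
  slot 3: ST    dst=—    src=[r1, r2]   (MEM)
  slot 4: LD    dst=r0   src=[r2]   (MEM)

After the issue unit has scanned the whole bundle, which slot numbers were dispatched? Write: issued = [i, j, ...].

slot 0 (MUL): ISSUE — free A2,Mu0,Ld1,B1 rp5 wp3
slot 1 (ALU): stall WAW — free A2,Mu0,Ld1,B1 rp5 wp3
slot 2 (MEM): ISSUE — free A2,Mu0,Ld0,B1 rp4 wp2
slot 3 (MEM): stall FU — free A2,Mu0,Ld0,B1 rp4 wp2
slot 4 (MEM): stall FU — free A2,Mu0,Ld0,B1 rp4 wp2

issued = [0, 2]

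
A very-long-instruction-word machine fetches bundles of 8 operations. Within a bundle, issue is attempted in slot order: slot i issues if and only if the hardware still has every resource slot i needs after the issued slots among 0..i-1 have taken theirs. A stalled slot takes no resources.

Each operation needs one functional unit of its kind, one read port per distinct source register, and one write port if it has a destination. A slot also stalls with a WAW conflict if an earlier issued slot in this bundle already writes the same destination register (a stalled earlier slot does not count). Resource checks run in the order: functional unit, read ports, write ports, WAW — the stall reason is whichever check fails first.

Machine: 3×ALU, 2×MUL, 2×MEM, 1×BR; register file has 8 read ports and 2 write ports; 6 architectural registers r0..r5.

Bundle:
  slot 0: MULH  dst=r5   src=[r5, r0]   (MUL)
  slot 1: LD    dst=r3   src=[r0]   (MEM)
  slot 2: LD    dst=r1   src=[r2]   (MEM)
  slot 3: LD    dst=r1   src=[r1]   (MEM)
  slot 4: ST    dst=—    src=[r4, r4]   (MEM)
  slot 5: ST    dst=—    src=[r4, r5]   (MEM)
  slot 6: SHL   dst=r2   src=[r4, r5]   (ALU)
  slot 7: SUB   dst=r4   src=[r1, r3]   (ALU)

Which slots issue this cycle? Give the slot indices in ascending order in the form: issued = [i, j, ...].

issued = [0, 1, 4]

  0. MUL→r5 ⇒ go  {3A/1Mu/2Ld/1B | 6r 1w}
  1. MEM→r3 ⇒ go  {3A/1Mu/1Ld/1B | 5r 0w}
  2. MEM→r1 ⇒ no(WR_PORT)  {3A/1Mu/1Ld/1B | 5r 0w}
  3. MEM→r1 ⇒ no(WR_PORT)  {3A/1Mu/1Ld/1B | 5r 0w}
  4. MEM ⇒ go  {3A/1Mu/0Ld/1B | 4r 0w}
  5. MEM ⇒ no(FU)  {3A/1Mu/0Ld/1B | 4r 0w}
  6. ALU→r2 ⇒ no(WR_PORT)  {3A/1Mu/0Ld/1B | 4r 0w}
  7. ALU→r4 ⇒ no(WR_PORT)  {3A/1Mu/0Ld/1B | 4r 0w}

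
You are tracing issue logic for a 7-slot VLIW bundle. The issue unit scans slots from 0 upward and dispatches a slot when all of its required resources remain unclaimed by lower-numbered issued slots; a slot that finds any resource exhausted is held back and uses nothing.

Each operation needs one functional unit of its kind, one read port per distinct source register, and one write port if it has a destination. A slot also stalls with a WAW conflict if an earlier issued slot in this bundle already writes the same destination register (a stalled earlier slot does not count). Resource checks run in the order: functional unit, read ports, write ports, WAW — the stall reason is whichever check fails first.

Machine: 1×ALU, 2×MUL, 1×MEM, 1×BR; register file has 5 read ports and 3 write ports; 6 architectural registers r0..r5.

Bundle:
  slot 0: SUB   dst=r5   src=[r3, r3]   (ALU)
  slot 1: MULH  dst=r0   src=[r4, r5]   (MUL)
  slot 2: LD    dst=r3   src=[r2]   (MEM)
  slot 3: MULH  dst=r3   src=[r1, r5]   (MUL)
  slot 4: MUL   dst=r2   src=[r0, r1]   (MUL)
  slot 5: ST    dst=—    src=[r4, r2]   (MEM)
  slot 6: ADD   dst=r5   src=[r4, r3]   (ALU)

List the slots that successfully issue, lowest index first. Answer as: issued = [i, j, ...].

issued = [0, 1, 2]

[0] ALU needs rd=1 wr=1: ok; after: ALU=0 MUL=2 MEM=1 BR=1, R=4, W=2
[1] MUL needs rd=2 wr=1: ok; after: ALU=0 MUL=1 MEM=1 BR=1, R=2, W=1
[2] MEM needs rd=1 wr=1: ok; after: ALU=0 MUL=1 MEM=0 BR=1, R=1, W=0
[3] MUL needs rd=2 wr=1: RD_PORT; after: ALU=0 MUL=1 MEM=0 BR=1, R=1, W=0
[4] MUL needs rd=2 wr=1: RD_PORT; after: ALU=0 MUL=1 MEM=0 BR=1, R=1, W=0
[5] MEM needs rd=2 wr=0: FU; after: ALU=0 MUL=1 MEM=0 BR=1, R=1, W=0
[6] ALU needs rd=2 wr=1: FU; after: ALU=0 MUL=1 MEM=0 BR=1, R=1, W=0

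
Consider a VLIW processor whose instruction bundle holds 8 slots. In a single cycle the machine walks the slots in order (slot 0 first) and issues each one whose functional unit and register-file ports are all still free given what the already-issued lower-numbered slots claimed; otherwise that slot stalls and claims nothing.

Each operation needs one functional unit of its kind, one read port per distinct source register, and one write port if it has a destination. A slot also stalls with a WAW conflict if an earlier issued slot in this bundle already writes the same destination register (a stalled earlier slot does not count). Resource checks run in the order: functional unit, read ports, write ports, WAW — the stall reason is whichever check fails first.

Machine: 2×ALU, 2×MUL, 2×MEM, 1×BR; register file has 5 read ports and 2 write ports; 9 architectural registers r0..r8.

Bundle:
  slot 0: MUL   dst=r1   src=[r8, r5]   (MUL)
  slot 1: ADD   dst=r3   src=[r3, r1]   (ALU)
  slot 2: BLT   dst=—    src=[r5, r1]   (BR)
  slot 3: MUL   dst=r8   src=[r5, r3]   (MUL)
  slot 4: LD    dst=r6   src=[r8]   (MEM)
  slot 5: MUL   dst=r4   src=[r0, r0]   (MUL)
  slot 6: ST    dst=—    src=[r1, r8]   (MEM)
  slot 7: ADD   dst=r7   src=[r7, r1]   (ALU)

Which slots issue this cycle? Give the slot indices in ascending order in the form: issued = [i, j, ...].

issued = [0, 1]

#0 MUL src=r8,r5 dispatched  <A:2 Mu:1 Ld:2 B:1 rd:3 wr:1>
#1 ALU src=r3,r1 dispatched  <A:1 Mu:1 Ld:2 B:1 rd:1 wr:0>
#2 BR src=r5,r1 held:RD_PORT  <A:1 Mu:1 Ld:2 B:1 rd:1 wr:0>
#3 MUL src=r5,r3 held:RD_PORT  <A:1 Mu:1 Ld:2 B:1 rd:1 wr:0>
#4 MEM src=r8 held:WR_PORT  <A:1 Mu:1 Ld:2 B:1 rd:1 wr:0>
#5 MUL src=r0,r0 held:WR_PORT  <A:1 Mu:1 Ld:2 B:1 rd:1 wr:0>
#6 MEM src=r1,r8 held:RD_PORT  <A:1 Mu:1 Ld:2 B:1 rd:1 wr:0>
#7 ALU src=r7,r1 held:RD_PORT  <A:1 Mu:1 Ld:2 B:1 rd:1 wr:0>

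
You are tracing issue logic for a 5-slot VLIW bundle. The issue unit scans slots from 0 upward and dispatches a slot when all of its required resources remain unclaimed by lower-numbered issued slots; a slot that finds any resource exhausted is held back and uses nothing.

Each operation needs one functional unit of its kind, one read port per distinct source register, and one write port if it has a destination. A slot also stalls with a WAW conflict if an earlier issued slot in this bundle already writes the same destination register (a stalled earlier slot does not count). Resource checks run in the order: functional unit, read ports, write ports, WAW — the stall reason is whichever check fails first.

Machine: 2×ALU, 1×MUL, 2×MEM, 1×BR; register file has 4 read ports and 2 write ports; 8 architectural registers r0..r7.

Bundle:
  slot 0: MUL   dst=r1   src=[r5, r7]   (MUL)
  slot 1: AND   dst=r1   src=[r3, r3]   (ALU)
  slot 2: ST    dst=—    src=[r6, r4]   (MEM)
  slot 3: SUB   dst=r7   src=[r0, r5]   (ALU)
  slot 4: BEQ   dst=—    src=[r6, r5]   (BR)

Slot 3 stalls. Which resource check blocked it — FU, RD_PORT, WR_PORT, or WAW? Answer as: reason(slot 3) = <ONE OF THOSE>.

#0 MUL src=r5,r7 dispatched  <A:2 Mu:0 Ld:2 B:1 rd:2 wr:1>
#1 ALU src=r3,r3 held:WAW  <A:2 Mu:0 Ld:2 B:1 rd:2 wr:1>
#2 MEM src=r6,r4 dispatched  <A:2 Mu:0 Ld:1 B:1 rd:0 wr:1>
#3 ALU src=r0,r5 held:RD_PORT  <A:2 Mu:0 Ld:1 B:1 rd:0 wr:1>
#4 BR src=r6,r5 held:RD_PORT  <A:2 Mu:0 Ld:1 B:1 rd:0 wr:1>

reason(slot 3) = RD_PORT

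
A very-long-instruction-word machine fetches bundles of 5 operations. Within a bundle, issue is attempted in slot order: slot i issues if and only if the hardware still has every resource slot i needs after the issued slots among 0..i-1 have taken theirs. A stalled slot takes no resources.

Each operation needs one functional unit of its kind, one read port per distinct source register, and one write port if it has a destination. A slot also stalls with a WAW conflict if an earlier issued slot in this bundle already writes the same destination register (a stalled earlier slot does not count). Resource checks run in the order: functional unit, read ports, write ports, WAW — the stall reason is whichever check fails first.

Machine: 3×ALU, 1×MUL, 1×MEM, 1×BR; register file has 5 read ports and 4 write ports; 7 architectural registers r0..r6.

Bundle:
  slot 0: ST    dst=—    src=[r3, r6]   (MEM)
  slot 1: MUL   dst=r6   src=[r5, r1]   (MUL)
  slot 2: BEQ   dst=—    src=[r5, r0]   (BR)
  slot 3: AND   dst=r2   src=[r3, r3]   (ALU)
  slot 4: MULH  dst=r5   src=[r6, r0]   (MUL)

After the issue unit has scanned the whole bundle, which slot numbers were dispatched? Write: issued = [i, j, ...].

(0) want 1×MEM +2rd +0wr — yes → AL3|MU1|ME0|BR1|rd3|wr4
(1) want 1×MUL +2rd +1wr — yes → AL3|MU0|ME0|BR1|rd1|wr3
(2) want 1×BR +2rd +0wr — RD_PORT → AL3|MU0|ME0|BR1|rd1|wr3
(3) want 1×ALU +1rd +1wr — yes → AL2|MU0|ME0|BR1|rd0|wr2
(4) want 1×MUL +2rd +1wr — FU → AL2|MU0|ME0|BR1|rd0|wr2

issued = [0, 1, 3]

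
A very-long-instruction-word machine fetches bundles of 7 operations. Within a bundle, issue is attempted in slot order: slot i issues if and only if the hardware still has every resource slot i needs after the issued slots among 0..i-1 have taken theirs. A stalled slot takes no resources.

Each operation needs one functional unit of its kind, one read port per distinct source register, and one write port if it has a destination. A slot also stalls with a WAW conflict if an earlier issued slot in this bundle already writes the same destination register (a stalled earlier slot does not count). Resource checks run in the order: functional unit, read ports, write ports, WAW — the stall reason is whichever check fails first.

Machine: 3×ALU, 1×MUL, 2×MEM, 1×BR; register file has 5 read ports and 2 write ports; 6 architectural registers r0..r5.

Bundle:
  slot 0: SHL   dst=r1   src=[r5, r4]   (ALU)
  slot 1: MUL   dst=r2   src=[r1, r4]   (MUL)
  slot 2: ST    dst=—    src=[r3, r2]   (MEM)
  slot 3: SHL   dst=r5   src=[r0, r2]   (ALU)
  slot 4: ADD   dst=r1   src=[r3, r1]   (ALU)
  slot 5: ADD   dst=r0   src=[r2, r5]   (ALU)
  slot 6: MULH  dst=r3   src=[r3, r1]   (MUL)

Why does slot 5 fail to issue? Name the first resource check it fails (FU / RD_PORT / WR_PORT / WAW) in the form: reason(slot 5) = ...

reason(slot 5) = RD_PORT

(0) want 1×ALU +2rd +1wr — yes → AL2|MU1|ME2|BR1|rd3|wr1
(1) want 1×MUL +2rd +1wr — yes → AL2|MU0|ME2|BR1|rd1|wr0
(2) want 1×MEM +2rd +0wr — RD_PORT → AL2|MU0|ME2|BR1|rd1|wr0
(3) want 1×ALU +2rd +1wr — RD_PORT → AL2|MU0|ME2|BR1|rd1|wr0
(4) want 1×ALU +2rd +1wr — RD_PORT → AL2|MU0|ME2|BR1|rd1|wr0
(5) want 1×ALU +2rd +1wr — RD_PORT → AL2|MU0|ME2|BR1|rd1|wr0
(6) want 1×MUL +2rd +1wr — FU → AL2|MU0|ME2|BR1|rd1|wr0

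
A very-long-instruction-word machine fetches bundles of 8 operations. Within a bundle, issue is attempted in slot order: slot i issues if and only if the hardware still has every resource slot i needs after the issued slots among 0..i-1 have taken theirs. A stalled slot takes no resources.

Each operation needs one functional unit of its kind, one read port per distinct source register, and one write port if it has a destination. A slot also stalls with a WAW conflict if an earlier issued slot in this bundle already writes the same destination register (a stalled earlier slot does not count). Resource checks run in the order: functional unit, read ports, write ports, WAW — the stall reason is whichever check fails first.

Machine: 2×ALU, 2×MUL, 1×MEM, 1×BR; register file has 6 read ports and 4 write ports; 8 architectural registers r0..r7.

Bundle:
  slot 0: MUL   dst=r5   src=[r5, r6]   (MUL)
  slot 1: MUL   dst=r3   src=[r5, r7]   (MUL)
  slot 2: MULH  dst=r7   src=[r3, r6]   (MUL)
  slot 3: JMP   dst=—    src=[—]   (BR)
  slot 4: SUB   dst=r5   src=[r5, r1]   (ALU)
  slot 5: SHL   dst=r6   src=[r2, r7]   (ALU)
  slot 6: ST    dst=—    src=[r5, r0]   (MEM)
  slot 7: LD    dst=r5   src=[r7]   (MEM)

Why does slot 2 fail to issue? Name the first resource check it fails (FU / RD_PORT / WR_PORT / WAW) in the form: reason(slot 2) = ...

(0) want 1×MUL +2rd +1wr — yes → AL2|MU1|ME1|BR1|rd4|wr3
(1) want 1×MUL +2rd +1wr — yes → AL2|MU0|ME1|BR1|rd2|wr2
(2) want 1×MUL +2rd +1wr — FU → AL2|MU0|ME1|BR1|rd2|wr2
(3) want 1×BR +0rd +0wr — yes → AL2|MU0|ME1|BR0|rd2|wr2
(4) want 1×ALU +2rd +1wr — WAW → AL2|MU0|ME1|BR0|rd2|wr2
(5) want 1×ALU +2rd +1wr — yes → AL1|MU0|ME1|BR0|rd0|wr1
(6) want 1×MEM +2rd +0wr — RD_PORT → AL1|MU0|ME1|BR0|rd0|wr1
(7) want 1×MEM +1rd +1wr — RD_PORT → AL1|MU0|ME1|BR0|rd0|wr1

reason(slot 2) = FU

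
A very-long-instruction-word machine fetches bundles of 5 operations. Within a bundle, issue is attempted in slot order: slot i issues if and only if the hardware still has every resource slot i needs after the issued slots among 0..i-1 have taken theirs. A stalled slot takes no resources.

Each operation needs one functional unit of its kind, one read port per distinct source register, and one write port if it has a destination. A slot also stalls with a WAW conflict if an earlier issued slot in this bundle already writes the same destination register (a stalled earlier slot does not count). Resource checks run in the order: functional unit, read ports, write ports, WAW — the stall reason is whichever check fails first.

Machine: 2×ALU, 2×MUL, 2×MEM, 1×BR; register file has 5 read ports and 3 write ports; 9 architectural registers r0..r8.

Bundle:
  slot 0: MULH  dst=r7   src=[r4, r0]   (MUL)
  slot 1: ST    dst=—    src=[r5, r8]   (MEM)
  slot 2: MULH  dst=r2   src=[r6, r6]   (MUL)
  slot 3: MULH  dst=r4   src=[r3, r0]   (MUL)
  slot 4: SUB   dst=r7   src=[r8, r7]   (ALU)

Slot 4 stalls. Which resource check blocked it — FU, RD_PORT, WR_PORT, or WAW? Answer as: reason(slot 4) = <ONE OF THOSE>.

[0] MUL needs rd=2 wr=1: ok; after: ALU=2 MUL=1 MEM=2 BR=1, R=3, W=2
[1] MEM needs rd=2 wr=0: ok; after: ALU=2 MUL=1 MEM=1 BR=1, R=1, W=2
[2] MUL needs rd=1 wr=1: ok; after: ALU=2 MUL=0 MEM=1 BR=1, R=0, W=1
[3] MUL needs rd=2 wr=1: FU; after: ALU=2 MUL=0 MEM=1 BR=1, R=0, W=1
[4] ALU needs rd=2 wr=1: RD_PORT; after: ALU=2 MUL=0 MEM=1 BR=1, R=0, W=1

reason(slot 4) = RD_PORT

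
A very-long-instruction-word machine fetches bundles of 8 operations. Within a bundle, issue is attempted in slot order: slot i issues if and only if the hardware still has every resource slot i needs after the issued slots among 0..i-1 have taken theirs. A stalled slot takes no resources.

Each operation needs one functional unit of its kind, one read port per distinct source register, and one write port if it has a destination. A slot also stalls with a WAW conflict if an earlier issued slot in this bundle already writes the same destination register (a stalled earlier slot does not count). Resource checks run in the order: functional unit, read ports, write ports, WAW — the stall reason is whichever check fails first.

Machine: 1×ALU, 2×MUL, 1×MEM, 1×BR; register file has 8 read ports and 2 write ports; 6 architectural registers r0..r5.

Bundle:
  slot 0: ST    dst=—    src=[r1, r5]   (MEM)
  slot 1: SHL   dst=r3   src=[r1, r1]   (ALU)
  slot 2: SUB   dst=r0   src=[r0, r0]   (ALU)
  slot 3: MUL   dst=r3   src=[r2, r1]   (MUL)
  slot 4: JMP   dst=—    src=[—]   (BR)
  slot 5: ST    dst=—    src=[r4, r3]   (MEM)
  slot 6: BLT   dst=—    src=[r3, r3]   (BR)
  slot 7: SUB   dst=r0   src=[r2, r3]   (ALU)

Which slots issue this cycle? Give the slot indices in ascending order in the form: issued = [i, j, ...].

issued = [0, 1, 4]

slot 0 (MEM): ISSUE — free A1,Mu2,Ld0,B1 rp6 wp2
slot 1 (ALU): ISSUE — free A0,Mu2,Ld0,B1 rp5 wp1
slot 2 (ALU): stall FU — free A0,Mu2,Ld0,B1 rp5 wp1
slot 3 (MUL): stall WAW — free A0,Mu2,Ld0,B1 rp5 wp1
slot 4 (BR): ISSUE — free A0,Mu2,Ld0,B0 rp5 wp1
slot 5 (MEM): stall FU — free A0,Mu2,Ld0,B0 rp5 wp1
slot 6 (BR): stall FU — free A0,Mu2,Ld0,B0 rp5 wp1
slot 7 (ALU): stall FU — free A0,Mu2,Ld0,B0 rp5 wp1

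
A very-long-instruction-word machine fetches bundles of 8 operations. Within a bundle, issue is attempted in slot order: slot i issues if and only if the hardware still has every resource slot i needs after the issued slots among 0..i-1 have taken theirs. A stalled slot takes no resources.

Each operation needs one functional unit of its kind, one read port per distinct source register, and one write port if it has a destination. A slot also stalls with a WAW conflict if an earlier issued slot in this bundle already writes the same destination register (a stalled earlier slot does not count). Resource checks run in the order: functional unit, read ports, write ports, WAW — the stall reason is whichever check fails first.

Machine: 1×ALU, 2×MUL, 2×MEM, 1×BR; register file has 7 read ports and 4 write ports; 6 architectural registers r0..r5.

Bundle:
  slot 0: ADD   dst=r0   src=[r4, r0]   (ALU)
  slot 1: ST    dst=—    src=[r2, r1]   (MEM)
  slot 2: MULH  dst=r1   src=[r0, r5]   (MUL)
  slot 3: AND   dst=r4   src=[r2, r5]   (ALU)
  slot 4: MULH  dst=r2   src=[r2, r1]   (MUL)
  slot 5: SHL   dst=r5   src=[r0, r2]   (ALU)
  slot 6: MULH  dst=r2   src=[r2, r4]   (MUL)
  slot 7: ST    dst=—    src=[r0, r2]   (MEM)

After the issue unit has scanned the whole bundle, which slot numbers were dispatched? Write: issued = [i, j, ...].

(0) want 1×ALU +2rd +1wr — yes → AL0|MU2|ME2|BR1|rd5|wr3
(1) want 1×MEM +2rd +0wr — yes → AL0|MU2|ME1|BR1|rd3|wr3
(2) want 1×MUL +2rd +1wr — yes → AL0|MU1|ME1|BR1|rd1|wr2
(3) want 1×ALU +2rd +1wr — FU → AL0|MU1|ME1|BR1|rd1|wr2
(4) want 1×MUL +2rd +1wr — RD_PORT → AL0|MU1|ME1|BR1|rd1|wr2
(5) want 1×ALU +2rd +1wr — FU → AL0|MU1|ME1|BR1|rd1|wr2
(6) want 1×MUL +2rd +1wr — RD_PORT → AL0|MU1|ME1|BR1|rd1|wr2
(7) want 1×MEM +2rd +0wr — RD_PORT → AL0|MU1|ME1|BR1|rd1|wr2

issued = [0, 1, 2]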